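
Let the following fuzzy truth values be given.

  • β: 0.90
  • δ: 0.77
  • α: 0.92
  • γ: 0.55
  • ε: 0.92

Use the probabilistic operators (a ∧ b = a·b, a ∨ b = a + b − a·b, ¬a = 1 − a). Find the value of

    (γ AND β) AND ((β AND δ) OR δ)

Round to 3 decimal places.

γ AND β = a·b on (0.5500, 0.9000) = 0.4950
β AND δ = a·b on (0.9000, 0.7700) = 0.6930
(β AND δ) OR δ = a + b − a·b on (0.6930, 0.7700) = 0.9294
(γ AND β) AND ((β AND δ) OR δ) = a·b on (0.4950, 0.9294) = 0.4600

0.460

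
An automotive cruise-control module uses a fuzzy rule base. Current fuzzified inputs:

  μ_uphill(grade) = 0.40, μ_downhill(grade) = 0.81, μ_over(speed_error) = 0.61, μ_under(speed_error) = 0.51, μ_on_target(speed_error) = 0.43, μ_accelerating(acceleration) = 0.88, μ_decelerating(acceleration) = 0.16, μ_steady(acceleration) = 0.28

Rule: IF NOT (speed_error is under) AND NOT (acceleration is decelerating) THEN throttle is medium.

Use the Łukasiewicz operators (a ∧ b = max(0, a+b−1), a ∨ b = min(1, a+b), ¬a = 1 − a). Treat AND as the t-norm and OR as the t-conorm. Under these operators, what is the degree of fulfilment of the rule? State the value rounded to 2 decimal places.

firing strength: ¬under=1−0.51=0.49, ¬decelerating=1−0.16=0.84; AND[max(0, a+b−1)] → w = 0.33

0.33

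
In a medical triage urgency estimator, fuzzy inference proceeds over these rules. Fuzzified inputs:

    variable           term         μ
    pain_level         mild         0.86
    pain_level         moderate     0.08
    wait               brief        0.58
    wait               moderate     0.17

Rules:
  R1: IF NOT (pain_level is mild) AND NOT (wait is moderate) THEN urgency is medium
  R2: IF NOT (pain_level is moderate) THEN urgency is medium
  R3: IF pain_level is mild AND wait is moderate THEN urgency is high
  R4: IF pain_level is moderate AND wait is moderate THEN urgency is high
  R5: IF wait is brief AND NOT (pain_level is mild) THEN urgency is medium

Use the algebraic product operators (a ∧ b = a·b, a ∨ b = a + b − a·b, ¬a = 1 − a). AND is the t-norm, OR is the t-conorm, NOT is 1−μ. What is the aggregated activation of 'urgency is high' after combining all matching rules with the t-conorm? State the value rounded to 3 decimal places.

0.158

R1: ¬mild=1−0.86=0.14, ¬moderate=1−0.17=0.83; AND[a·b] → w = 0.1162
R2: ¬moderate=1−0.08=0.92 → w = 0.9200
R3: mild=0.86, moderate=0.17; AND[a·b] → w = 0.1462
R4: moderate=0.08, moderate=0.17; AND[a·b] → w = 0.0136
R5: brief=0.58, ¬mild=1−0.86=0.14; AND[a·b] → w = 0.0812
Rules with consequent 'high': {R3, R4} → strengths 0.1462, 0.0136
Aggregate via t-conorm [a + b − a·b]: 0.1578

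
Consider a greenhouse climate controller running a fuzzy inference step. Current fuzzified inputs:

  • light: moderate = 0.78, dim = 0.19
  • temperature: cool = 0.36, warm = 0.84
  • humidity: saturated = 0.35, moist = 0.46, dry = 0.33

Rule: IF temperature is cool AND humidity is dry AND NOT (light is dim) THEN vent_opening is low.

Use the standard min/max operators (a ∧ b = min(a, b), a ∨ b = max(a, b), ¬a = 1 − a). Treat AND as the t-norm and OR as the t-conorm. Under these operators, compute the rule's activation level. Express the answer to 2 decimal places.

0.33

firing strength: cool=0.36, dry=0.33, ¬dim=1−0.19=0.81; AND[min(a, b)] → w = 0.33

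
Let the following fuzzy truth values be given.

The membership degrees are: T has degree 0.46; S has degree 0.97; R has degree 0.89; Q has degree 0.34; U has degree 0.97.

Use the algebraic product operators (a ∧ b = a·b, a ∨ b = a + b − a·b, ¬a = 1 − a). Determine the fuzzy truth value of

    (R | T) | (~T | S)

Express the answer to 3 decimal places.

R | T = a + b − a·b on (0.8900, 0.4600) = 0.9406
~T = 1 − 0.4600 = 0.5400
~T | S = a + b − a·b on (0.5400, 0.9700) = 0.9862
(R | T) | (~T | S) = a + b − a·b on (0.9406, 0.9862) = 0.9992

0.999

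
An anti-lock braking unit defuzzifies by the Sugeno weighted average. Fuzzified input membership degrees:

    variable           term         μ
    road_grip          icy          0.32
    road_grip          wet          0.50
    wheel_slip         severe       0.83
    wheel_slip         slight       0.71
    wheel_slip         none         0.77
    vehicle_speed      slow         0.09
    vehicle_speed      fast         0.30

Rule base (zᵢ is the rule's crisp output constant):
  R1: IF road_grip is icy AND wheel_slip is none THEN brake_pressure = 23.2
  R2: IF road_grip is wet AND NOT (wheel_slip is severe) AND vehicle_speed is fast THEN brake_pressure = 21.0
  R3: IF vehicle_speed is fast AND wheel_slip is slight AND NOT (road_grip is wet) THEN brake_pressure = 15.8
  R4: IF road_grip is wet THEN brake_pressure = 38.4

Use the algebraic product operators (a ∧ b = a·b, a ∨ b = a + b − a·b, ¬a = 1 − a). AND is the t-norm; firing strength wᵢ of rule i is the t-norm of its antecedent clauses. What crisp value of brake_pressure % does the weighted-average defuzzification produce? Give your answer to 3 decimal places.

30.891

R1 (z=23.2): icy=0.32, none=0.77; AND[a·b] → w = 0.2464
R2 (z=21.0): wet=0.50, ¬severe=1−0.83=0.17, fast=0.30; AND[a·b] → w = 0.0255
R3 (z=15.8): fast=0.30, slight=0.71, ¬wet=1−0.50=0.50; AND[a·b] → w = 0.1065
R4 (z=38.4): wet=0.50 → w = 0.5000
Weighted average = (0.2464·23.2 + 0.0255·21.0 + 0.1065·15.8 + 0.5000·38.4) / (0.2464 + 0.0255 + 0.1065 + 0.5000)
  = 27.1347 / 0.8784 = 30.891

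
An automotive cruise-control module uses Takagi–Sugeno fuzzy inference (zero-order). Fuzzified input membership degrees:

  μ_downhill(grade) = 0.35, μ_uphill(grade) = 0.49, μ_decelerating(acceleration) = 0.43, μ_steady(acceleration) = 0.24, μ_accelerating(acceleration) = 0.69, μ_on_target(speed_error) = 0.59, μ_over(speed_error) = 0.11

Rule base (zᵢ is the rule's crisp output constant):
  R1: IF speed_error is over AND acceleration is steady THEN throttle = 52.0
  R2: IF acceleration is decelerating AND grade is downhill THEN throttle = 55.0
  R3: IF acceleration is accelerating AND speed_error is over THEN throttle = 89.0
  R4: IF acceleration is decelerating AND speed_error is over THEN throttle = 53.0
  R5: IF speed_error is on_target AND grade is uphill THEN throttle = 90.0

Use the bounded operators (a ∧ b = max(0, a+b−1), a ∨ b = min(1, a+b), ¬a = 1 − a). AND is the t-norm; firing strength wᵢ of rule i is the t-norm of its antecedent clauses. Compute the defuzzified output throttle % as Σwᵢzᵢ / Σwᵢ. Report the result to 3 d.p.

90.000

R1 (z=52.0): over=0.11, steady=0.24; AND[max(0, a+b−1)] → w = 0.00
R2 (z=55.0): decelerating=0.43, downhill=0.35; AND[max(0, a+b−1)] → w = 0.00
R3 (z=89.0): accelerating=0.69, over=0.11; AND[max(0, a+b−1)] → w = 0.00
R4 (z=53.0): decelerating=0.43, over=0.11; AND[max(0, a+b−1)] → w = 0.00
R5 (z=90.0): on_target=0.59, uphill=0.49; AND[max(0, a+b−1)] → w = 0.08
Weighted average = (0.00·52.0 + 0.00·55.0 + 0.00·89.0 + 0.00·53.0 + 0.08·90.0) / (0.00 + 0.00 + 0.00 + 0.00 + 0.08)
  = 7.2000 / 0.0800 = 90.000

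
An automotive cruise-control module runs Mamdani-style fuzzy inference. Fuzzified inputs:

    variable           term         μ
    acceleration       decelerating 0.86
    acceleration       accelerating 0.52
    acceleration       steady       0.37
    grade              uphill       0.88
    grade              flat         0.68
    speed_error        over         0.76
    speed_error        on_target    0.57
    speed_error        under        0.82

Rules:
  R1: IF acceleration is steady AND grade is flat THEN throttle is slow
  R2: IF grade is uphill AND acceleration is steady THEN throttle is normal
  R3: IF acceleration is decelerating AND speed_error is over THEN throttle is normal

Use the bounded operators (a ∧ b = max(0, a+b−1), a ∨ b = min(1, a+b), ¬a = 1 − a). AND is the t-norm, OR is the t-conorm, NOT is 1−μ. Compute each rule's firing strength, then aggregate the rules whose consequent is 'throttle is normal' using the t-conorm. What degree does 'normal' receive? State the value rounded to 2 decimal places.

R1: steady=0.37, flat=0.68; AND[max(0, a+b−1)] → w = 0.05
R2: uphill=0.88, steady=0.37; AND[max(0, a+b−1)] → w = 0.25
R3: decelerating=0.86, over=0.76; AND[max(0, a+b−1)] → w = 0.62
Rules with consequent 'normal': {R2, R3} → strengths 0.25, 0.62
Aggregate via t-conorm [min(1, a+b)]: 0.87

0.87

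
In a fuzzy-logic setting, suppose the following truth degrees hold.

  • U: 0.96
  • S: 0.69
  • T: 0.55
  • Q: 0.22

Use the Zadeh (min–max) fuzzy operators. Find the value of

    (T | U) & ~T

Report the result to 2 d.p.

T | U = max(a, b) on (0.55, 0.96) = 0.96
~T = 1 − 0.55 = 0.45
(T | U) & ~T = min(a, b) on (0.96, 0.45) = 0.45

0.45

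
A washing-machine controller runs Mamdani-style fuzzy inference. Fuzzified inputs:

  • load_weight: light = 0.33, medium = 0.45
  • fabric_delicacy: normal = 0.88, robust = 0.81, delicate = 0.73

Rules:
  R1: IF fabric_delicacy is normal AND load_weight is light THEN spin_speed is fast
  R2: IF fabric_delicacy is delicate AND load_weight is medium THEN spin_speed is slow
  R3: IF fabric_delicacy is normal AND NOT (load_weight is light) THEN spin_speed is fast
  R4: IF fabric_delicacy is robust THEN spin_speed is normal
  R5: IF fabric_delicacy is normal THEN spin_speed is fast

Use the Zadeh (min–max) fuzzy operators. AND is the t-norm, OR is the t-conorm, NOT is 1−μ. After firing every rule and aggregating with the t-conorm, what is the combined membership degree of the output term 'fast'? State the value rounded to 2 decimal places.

0.88

R1: normal=0.88, light=0.33; AND[min(a, b)] → w = 0.33
R2: delicate=0.73, medium=0.45; AND[min(a, b)] → w = 0.45
R3: normal=0.88, ¬light=1−0.33=0.67; AND[min(a, b)] → w = 0.67
R4: robust=0.81 → w = 0.81
R5: normal=0.88 → w = 0.88
Rules with consequent 'fast': {R1, R3, R5} → strengths 0.33, 0.67, 0.88
Aggregate via t-conorm [max(a, b)]: 0.88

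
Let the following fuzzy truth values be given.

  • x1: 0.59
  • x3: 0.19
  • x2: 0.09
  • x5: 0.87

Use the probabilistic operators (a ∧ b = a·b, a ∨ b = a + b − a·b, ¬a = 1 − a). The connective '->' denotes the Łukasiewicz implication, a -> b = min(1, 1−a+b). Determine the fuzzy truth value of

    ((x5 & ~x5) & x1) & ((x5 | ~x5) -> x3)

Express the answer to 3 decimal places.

0.020

~x5 = 1 − 0.8700 = 0.1300
x5 & ~x5 = a·b on (0.8700, 0.1300) = 0.1131
(x5 & ~x5) & x1 = a·b on (0.1131, 0.5900) = 0.0667
~x5 = 1 − 0.8700 = 0.1300
x5 | ~x5 = a + b − a·b on (0.8700, 0.1300) = 0.8869
(x5 | ~x5) -> x3  [Łukasiewicz: min(1, 1−a+b)] with a=0.8869, b=0.1900 → 0.3031
((x5 & ~x5) & x1) & ((x5 | ~x5) -> x3) = a·b on (0.0667, 0.3031) = 0.0202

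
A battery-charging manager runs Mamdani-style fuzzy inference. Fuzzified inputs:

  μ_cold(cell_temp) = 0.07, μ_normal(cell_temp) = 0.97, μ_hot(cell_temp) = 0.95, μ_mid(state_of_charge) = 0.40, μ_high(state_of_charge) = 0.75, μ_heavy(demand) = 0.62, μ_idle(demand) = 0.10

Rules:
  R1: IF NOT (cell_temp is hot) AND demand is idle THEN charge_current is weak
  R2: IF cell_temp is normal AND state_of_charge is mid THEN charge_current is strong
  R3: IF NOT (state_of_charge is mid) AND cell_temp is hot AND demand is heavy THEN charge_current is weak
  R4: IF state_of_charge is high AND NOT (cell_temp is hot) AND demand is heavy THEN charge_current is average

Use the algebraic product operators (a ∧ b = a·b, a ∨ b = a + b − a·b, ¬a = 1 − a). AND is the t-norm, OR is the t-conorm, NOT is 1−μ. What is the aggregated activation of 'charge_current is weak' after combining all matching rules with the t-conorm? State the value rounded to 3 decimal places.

R1: ¬hot=1−0.95=0.05, idle=0.10; AND[a·b] → w = 0.0050
R2: normal=0.97, mid=0.40; AND[a·b] → w = 0.3880
R3: ¬mid=1−0.40=0.60, hot=0.95, heavy=0.62; AND[a·b] → w = 0.3534
R4: high=0.75, ¬hot=1−0.95=0.05, heavy=0.62; AND[a·b] → w = 0.0233
Rules with consequent 'weak': {R1, R3} → strengths 0.0050, 0.3534
Aggregate via t-conorm [a + b − a·b]: 0.3566

0.357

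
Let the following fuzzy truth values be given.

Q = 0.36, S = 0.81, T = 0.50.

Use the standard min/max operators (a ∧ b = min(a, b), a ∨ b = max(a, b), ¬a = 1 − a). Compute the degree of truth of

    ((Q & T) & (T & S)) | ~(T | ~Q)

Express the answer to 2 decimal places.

0.36

Q & T = min(a, b) on (0.36, 0.50) = 0.36
T & S = min(a, b) on (0.50, 0.81) = 0.50
(Q & T) & (T & S) = min(a, b) on (0.36, 0.50) = 0.36
~Q = 1 − 0.36 = 0.64
T | ~Q = max(a, b) on (0.50, 0.64) = 0.64
~(T | ~Q) = 1 − 0.64 = 0.36
((Q & T) & (T & S)) | ~(T | ~Q) = max(a, b) on (0.36, 0.36) = 0.36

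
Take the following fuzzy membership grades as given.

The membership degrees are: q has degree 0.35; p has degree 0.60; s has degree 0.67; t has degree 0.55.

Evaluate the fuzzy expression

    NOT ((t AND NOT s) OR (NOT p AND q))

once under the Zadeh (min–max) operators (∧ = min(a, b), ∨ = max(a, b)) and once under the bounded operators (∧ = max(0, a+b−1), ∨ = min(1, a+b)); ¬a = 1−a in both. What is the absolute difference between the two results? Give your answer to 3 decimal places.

Under Zadeh (min–max):
  NOT s = 1 − 0.67 = 0.33
  t AND NOT s = min(a, b) on (0.55, 0.33) = 0.33
  NOT p = 1 − 0.60 = 0.40
  NOT p AND q = min(a, b) on (0.40, 0.35) = 0.35
  (t AND NOT s) OR (NOT p AND q) = max(a, b) on (0.33, 0.35) = 0.35
  NOT ((t AND NOT s) OR (NOT p AND q)) = 1 − 0.35 = 0.65
  → value = 0.6500
Under bounded:
  NOT s = 1 − 0.67 = 0.33
  t AND NOT s = max(0, a+b−1) on (0.55, 0.33) = 0.00
  NOT p = 1 − 0.60 = 0.40
  NOT p AND q = max(0, a+b−1) on (0.40, 0.35) = 0.00
  (t AND NOT s) OR (NOT p AND q) = min(1, a+b) on (0.00, 0.00) = 0.00
  NOT ((t AND NOT s) OR (NOT p AND q)) = 1 − 0.00 = 1.00
  → value = 1.0000
|0.6500 − 1.0000| = 0.350

0.350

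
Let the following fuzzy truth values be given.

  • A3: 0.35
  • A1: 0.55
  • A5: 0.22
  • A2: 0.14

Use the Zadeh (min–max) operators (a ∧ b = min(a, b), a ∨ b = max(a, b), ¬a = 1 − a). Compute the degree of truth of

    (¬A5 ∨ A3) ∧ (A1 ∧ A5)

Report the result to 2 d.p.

0.22

¬A5 = 1 − 0.22 = 0.78
¬A5 ∨ A3 = max(a, b) on (0.78, 0.35) = 0.78
A1 ∧ A5 = min(a, b) on (0.55, 0.22) = 0.22
(¬A5 ∨ A3) ∧ (A1 ∧ A5) = min(a, b) on (0.78, 0.22) = 0.22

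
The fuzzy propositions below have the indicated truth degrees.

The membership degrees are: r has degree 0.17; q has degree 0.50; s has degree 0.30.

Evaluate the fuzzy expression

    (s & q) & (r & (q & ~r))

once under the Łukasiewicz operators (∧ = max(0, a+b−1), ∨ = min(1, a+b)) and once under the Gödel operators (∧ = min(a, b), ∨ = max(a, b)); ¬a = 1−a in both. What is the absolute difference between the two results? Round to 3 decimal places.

Under Łukasiewicz:
  s & q = max(0, a+b−1) on (0.30, 0.50) = 0.00
  ~r = 1 − 0.17 = 0.83
  q & ~r = max(0, a+b−1) on (0.50, 0.83) = 0.33
  r & (q & ~r) = max(0, a+b−1) on (0.17, 0.33) = 0.00
  (s & q) & (r & (q & ~r)) = max(0, a+b−1) on (0.00, 0.00) = 0.00
  → value = 0.0000
Under Gödel:
  s & q = min(a, b) on (0.30, 0.50) = 0.30
  ~r = 1 − 0.17 = 0.83
  q & ~r = min(a, b) on (0.50, 0.83) = 0.50
  r & (q & ~r) = min(a, b) on (0.17, 0.50) = 0.17
  (s & q) & (r & (q & ~r)) = min(a, b) on (0.30, 0.17) = 0.17
  → value = 0.1700
|0.0000 − 0.1700| = 0.170

0.170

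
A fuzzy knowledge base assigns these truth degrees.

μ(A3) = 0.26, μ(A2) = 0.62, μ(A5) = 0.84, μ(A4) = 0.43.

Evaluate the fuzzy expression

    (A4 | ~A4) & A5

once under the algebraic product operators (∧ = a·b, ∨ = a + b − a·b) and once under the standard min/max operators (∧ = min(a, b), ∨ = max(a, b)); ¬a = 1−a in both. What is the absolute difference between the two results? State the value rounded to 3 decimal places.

0.064

Under algebraic product:
  ~A4 = 1 − 0.4300 = 0.5700
  A4 | ~A4 = a + b − a·b on (0.4300, 0.5700) = 0.7549
  (A4 | ~A4) & A5 = a·b on (0.7549, 0.8400) = 0.6341
  → value = 0.6341
Under standard min/max:
  ~A4 = 1 − 0.43 = 0.57
  A4 | ~A4 = max(a, b) on (0.43, 0.57) = 0.57
  (A4 | ~A4) & A5 = min(a, b) on (0.57, 0.84) = 0.57
  → value = 0.5700
|0.6341 − 0.5700| = 0.064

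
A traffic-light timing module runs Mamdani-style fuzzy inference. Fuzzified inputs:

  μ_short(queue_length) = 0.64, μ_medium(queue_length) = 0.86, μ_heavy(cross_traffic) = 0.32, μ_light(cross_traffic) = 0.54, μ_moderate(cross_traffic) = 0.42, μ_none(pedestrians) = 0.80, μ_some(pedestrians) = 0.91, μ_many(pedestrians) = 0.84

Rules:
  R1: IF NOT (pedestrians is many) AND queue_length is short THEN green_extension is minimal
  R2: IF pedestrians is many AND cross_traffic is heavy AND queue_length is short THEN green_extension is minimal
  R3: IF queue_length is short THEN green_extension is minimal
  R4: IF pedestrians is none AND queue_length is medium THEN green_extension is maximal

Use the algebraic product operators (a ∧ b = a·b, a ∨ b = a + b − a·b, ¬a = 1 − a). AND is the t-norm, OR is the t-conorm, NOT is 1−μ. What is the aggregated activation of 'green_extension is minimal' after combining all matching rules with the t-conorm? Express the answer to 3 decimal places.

0.732

R1: ¬many=1−0.84=0.16, short=0.64; AND[a·b] → w = 0.1024
R2: many=0.84, heavy=0.32, short=0.64; AND[a·b] → w = 0.1720
R3: short=0.64 → w = 0.6400
R4: none=0.80, medium=0.86; AND[a·b] → w = 0.6880
Rules with consequent 'minimal': {R1, R2, R3} → strengths 0.1024, 0.1720, 0.6400
Aggregate via t-conorm [a + b − a·b]: 0.7325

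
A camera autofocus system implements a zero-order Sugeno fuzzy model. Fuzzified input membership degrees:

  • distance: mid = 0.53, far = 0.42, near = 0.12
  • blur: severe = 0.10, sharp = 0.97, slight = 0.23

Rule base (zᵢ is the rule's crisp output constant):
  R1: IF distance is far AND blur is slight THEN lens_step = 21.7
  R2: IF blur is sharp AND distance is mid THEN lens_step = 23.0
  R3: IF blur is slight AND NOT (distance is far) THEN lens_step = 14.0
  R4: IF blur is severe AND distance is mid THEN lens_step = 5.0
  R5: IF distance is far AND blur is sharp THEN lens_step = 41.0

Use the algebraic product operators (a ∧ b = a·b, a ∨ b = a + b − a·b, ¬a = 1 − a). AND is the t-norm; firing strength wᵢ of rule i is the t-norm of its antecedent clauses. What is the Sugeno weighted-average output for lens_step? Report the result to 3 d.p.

R1 (z=21.7): far=0.42, slight=0.23; AND[a·b] → w = 0.0966
R2 (z=23.0): sharp=0.97, mid=0.53; AND[a·b] → w = 0.5141
R3 (z=14.0): slight=0.23, ¬far=1−0.42=0.58; AND[a·b] → w = 0.1334
R4 (z=5.0): severe=0.10, mid=0.53; AND[a·b] → w = 0.0530
R5 (z=41.0): far=0.42, sharp=0.97; AND[a·b] → w = 0.4074
Weighted average = (0.0966·21.7 + 0.5141·23.0 + 0.1334·14.0 + 0.0530·5.0 + 0.4074·41.0) / (0.0966 + 0.5141 + 0.1334 + 0.0530 + 0.4074)
  = 32.7565 / 1.2045 = 27.195

27.195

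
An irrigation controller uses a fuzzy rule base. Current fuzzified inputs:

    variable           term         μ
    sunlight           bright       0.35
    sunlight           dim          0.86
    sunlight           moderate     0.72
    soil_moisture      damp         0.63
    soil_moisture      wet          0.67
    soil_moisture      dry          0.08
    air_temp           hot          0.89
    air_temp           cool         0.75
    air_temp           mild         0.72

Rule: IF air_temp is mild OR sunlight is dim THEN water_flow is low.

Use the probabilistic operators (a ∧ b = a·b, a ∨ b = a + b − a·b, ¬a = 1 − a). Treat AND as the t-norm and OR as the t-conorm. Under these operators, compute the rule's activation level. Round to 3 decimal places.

firing strength: mild=0.72, dim=0.86; OR[a + b − a·b] → w = 0.9608

0.961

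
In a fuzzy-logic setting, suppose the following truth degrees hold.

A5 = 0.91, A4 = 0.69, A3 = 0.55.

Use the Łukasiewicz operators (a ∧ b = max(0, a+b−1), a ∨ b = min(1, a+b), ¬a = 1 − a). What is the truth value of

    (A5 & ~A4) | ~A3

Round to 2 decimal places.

0.67

~A4 = 1 − 0.69 = 0.31
A5 & ~A4 = max(0, a+b−1) on (0.91, 0.31) = 0.22
~A3 = 1 − 0.55 = 0.45
(A5 & ~A4) | ~A3 = min(1, a+b) on (0.22, 0.45) = 0.67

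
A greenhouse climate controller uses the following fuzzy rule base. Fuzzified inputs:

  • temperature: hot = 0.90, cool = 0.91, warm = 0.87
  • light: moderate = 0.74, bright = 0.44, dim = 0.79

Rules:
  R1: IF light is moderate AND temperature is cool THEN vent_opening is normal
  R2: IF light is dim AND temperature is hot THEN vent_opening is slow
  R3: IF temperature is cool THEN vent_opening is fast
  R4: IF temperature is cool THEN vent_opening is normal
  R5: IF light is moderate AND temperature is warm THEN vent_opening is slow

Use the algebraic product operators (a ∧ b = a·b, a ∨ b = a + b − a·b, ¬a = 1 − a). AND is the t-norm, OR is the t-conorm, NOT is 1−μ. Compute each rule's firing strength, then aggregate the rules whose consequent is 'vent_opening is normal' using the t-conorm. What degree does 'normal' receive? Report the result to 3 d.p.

R1: moderate=0.74, cool=0.91; AND[a·b] → w = 0.6734
R2: dim=0.79, hot=0.90; AND[a·b] → w = 0.7110
R3: cool=0.91 → w = 0.9100
R4: cool=0.91 → w = 0.9100
R5: moderate=0.74, warm=0.87; AND[a·b] → w = 0.6438
Rules with consequent 'normal': {R1, R4} → strengths 0.6734, 0.9100
Aggregate via t-conorm [a + b − a·b]: 0.9706

0.971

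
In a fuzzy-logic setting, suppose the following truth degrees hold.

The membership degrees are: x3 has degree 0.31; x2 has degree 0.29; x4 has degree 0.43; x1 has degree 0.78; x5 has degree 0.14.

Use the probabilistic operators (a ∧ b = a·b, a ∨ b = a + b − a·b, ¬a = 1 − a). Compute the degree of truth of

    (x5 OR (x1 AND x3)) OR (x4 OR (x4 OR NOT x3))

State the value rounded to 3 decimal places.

0.934

x1 AND x3 = a·b on (0.7800, 0.3100) = 0.2418
x5 OR (x1 AND x3) = a + b − a·b on (0.1400, 0.2418) = 0.3479
NOT x3 = 1 − 0.3100 = 0.6900
x4 OR NOT x3 = a + b − a·b on (0.4300, 0.6900) = 0.8233
x4 OR (x4 OR NOT x3) = a + b − a·b on (0.4300, 0.8233) = 0.8993
(x5 OR (x1 AND x3)) OR (x4 OR (x4 OR NOT x3)) = a + b − a·b on (0.3479, 0.8993) = 0.9343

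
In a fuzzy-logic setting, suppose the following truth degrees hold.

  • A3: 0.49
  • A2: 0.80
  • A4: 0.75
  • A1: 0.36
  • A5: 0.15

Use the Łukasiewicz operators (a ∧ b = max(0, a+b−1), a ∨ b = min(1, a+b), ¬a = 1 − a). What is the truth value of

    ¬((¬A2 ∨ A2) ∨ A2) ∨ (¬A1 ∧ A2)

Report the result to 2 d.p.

¬A2 = 1 − 0.80 = 0.20
¬A2 ∨ A2 = min(1, a+b) on (0.20, 0.80) = 1.00
(¬A2 ∨ A2) ∨ A2 = min(1, a+b) on (1.00, 0.80) = 1.00
¬((¬A2 ∨ A2) ∨ A2) = 1 − 1.00 = 0.00
¬A1 = 1 − 0.36 = 0.64
¬A1 ∧ A2 = max(0, a+b−1) on (0.64, 0.80) = 0.44
¬((¬A2 ∨ A2) ∨ A2) ∨ (¬A1 ∧ A2) = min(1, a+b) on (0.00, 0.44) = 0.44

0.44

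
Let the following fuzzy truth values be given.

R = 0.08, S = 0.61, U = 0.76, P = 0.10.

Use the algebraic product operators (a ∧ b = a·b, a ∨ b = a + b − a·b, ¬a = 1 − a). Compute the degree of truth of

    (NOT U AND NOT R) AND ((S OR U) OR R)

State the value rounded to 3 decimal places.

NOT U = 1 − 0.7600 = 0.2400
NOT R = 1 − 0.0800 = 0.9200
NOT U AND NOT R = a·b on (0.2400, 0.9200) = 0.2208
S OR U = a + b − a·b on (0.6100, 0.7600) = 0.9064
(S OR U) OR R = a + b − a·b on (0.9064, 0.0800) = 0.9139
(NOT U AND NOT R) AND ((S OR U) OR R) = a·b on (0.2208, 0.9139) = 0.2018

0.202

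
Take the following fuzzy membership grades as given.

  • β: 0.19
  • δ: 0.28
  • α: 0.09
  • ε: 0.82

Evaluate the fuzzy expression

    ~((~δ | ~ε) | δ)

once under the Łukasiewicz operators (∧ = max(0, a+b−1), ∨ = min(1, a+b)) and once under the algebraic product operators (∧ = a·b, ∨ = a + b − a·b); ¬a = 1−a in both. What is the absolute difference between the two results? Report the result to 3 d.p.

0.165

Under Łukasiewicz:
  ~δ = 1 − 0.28 = 0.72
  ~ε = 1 − 0.82 = 0.18
  ~δ | ~ε = min(1, a+b) on (0.72, 0.18) = 0.90
  (~δ | ~ε) | δ = min(1, a+b) on (0.90, 0.28) = 1.00
  ~((~δ | ~ε) | δ) = 1 − 1.00 = 0.00
  → value = 0.0000
Under algebraic product:
  ~δ = 1 − 0.2800 = 0.7200
  ~ε = 1 − 0.8200 = 0.1800
  ~δ | ~ε = a + b − a·b on (0.7200, 0.1800) = 0.7704
  (~δ | ~ε) | δ = a + b − a·b on (0.7704, 0.2800) = 0.8347
  ~((~δ | ~ε) | δ) = 1 − 0.8347 = 0.1653
  → value = 0.1653
|0.0000 − 0.1653| = 0.165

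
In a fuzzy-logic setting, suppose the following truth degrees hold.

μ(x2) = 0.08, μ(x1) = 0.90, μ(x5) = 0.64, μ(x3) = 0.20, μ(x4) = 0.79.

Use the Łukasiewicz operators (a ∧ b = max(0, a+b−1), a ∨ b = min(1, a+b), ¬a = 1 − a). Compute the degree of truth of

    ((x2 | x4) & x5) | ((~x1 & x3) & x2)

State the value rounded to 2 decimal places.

x2 | x4 = min(1, a+b) on (0.08, 0.79) = 0.87
(x2 | x4) & x5 = max(0, a+b−1) on (0.87, 0.64) = 0.51
~x1 = 1 − 0.90 = 0.10
~x1 & x3 = max(0, a+b−1) on (0.10, 0.20) = 0.00
(~x1 & x3) & x2 = max(0, a+b−1) on (0.00, 0.08) = 0.00
((x2 | x4) & x5) | ((~x1 & x3) & x2) = min(1, a+b) on (0.51, 0.00) = 0.51

0.51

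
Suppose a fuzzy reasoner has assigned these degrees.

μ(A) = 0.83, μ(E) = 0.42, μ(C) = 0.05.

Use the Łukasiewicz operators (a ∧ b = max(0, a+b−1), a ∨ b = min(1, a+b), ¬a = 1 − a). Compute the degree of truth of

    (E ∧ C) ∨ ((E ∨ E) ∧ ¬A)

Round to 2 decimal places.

0.01

E ∧ C = max(0, a+b−1) on (0.42, 0.05) = 0.00
E ∨ E = min(1, a+b) on (0.42, 0.42) = 0.84
¬A = 1 − 0.83 = 0.17
(E ∨ E) ∧ ¬A = max(0, a+b−1) on (0.84, 0.17) = 0.01
(E ∧ C) ∨ ((E ∨ E) ∧ ¬A) = min(1, a+b) on (0.00, 0.01) = 0.01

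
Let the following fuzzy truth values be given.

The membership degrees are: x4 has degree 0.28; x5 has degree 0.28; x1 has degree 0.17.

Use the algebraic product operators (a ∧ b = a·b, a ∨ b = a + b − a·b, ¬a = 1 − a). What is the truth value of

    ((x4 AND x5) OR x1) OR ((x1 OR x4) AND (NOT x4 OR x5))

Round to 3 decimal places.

x4 AND x5 = a·b on (0.2800, 0.2800) = 0.0784
(x4 AND x5) OR x1 = a + b − a·b on (0.0784, 0.1700) = 0.2351
x1 OR x4 = a + b − a·b on (0.1700, 0.2800) = 0.4024
NOT x4 = 1 − 0.2800 = 0.7200
NOT x4 OR x5 = a + b − a·b on (0.7200, 0.2800) = 0.7984
(x1 OR x4) AND (NOT x4 OR x5) = a·b on (0.4024, 0.7984) = 0.3213
((x4 AND x5) OR x1) OR ((x1 OR x4) AND (NOT x4 OR x5)) = a + b − a·b on (0.2351, 0.3213) = 0.4808

0.481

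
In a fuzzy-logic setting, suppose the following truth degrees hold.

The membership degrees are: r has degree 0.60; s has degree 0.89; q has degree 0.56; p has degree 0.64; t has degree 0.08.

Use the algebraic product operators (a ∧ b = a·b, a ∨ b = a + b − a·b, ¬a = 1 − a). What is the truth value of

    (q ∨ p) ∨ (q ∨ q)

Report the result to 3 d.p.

q ∨ p = a + b − a·b on (0.5600, 0.6400) = 0.8416
q ∨ q = a + b − a·b on (0.5600, 0.5600) = 0.8064
(q ∨ p) ∨ (q ∨ q) = a + b − a·b on (0.8416, 0.8064) = 0.9693

0.969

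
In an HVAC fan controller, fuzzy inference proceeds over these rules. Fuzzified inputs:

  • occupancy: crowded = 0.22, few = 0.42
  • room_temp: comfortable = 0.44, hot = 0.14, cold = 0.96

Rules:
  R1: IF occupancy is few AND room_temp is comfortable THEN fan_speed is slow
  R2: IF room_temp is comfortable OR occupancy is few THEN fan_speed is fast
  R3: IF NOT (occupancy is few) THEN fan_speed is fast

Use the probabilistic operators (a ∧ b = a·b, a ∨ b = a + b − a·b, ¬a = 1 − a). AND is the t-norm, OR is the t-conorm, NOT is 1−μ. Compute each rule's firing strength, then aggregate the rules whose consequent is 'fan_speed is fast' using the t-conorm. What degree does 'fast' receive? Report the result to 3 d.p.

0.864

R1: few=0.42, comfortable=0.44; AND[a·b] → w = 0.1848
R2: comfortable=0.44, few=0.42; OR[a + b − a·b] → w = 0.6752
R3: ¬few=1−0.42=0.58 → w = 0.5800
Rules with consequent 'fast': {R2, R3} → strengths 0.6752, 0.5800
Aggregate via t-conorm [a + b − a·b]: 0.8636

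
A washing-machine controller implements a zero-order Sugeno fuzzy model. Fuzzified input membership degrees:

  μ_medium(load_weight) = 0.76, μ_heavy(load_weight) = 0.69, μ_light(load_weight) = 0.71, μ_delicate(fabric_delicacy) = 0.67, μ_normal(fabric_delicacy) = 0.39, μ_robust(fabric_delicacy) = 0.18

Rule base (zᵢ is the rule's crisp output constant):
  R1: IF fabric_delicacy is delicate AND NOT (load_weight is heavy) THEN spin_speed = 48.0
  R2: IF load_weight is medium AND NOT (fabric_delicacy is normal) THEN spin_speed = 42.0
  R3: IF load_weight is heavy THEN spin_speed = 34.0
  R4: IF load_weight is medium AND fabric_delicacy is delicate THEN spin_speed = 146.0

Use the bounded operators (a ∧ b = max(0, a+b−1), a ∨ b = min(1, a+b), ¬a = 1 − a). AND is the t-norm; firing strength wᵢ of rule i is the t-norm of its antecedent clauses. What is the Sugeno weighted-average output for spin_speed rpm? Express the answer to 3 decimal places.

R1 (z=48.0): delicate=0.67, ¬heavy=1−0.69=0.31; AND[max(0, a+b−1)] → w = 0.00
R2 (z=42.0): medium=0.76, ¬normal=1−0.39=0.61; AND[max(0, a+b−1)] → w = 0.37
R3 (z=34.0): heavy=0.69 → w = 0.69
R4 (z=146.0): medium=0.76, delicate=0.67; AND[max(0, a+b−1)] → w = 0.43
Weighted average = (0.00·48.0 + 0.37·42.0 + 0.69·34.0 + 0.43·146.0) / (0.00 + 0.37 + 0.69 + 0.43)
  = 101.7800 / 1.4900 = 68.309

68.309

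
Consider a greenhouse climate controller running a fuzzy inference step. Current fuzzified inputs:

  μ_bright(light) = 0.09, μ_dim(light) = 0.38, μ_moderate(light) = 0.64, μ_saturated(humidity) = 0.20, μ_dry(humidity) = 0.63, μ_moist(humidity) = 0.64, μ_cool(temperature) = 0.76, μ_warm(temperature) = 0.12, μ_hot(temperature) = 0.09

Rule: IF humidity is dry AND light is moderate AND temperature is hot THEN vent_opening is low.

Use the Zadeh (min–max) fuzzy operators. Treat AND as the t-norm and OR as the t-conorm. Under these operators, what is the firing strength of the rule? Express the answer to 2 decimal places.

firing strength: dry=0.63, moderate=0.64, hot=0.09; AND[min(a, b)] → w = 0.09

0.09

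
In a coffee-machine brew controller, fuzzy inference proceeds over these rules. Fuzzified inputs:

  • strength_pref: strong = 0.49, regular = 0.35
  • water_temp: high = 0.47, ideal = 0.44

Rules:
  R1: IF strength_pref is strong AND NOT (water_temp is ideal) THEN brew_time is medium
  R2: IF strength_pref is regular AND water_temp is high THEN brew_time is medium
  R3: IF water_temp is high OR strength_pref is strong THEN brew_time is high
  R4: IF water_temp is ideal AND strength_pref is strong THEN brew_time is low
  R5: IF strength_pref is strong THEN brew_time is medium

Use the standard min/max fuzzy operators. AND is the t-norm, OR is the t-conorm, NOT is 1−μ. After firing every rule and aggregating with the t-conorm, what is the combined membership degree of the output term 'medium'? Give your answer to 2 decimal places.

R1: strong=0.49, ¬ideal=1−0.44=0.56; AND[min(a, b)] → w = 0.49
R2: regular=0.35, high=0.47; AND[min(a, b)] → w = 0.35
R3: high=0.47, strong=0.49; OR[max(a, b)] → w = 0.49
R4: ideal=0.44, strong=0.49; AND[min(a, b)] → w = 0.44
R5: strong=0.49 → w = 0.49
Rules with consequent 'medium': {R1, R2, R5} → strengths 0.49, 0.35, 0.49
Aggregate via t-conorm [max(a, b)]: 0.49

0.49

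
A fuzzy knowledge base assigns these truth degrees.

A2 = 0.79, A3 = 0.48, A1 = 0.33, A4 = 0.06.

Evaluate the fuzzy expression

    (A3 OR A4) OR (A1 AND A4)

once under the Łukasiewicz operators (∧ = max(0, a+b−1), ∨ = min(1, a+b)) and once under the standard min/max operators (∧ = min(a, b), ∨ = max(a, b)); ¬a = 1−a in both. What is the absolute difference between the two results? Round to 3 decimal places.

0.060

Under Łukasiewicz:
  A3 OR A4 = min(1, a+b) on (0.48, 0.06) = 0.54
  A1 AND A4 = max(0, a+b−1) on (0.33, 0.06) = 0.00
  (A3 OR A4) OR (A1 AND A4) = min(1, a+b) on (0.54, 0.00) = 0.54
  → value = 0.5400
Under standard min/max:
  A3 OR A4 = max(a, b) on (0.48, 0.06) = 0.48
  A1 AND A4 = min(a, b) on (0.33, 0.06) = 0.06
  (A3 OR A4) OR (A1 AND A4) = max(a, b) on (0.48, 0.06) = 0.48
  → value = 0.4800
|0.5400 − 0.4800| = 0.060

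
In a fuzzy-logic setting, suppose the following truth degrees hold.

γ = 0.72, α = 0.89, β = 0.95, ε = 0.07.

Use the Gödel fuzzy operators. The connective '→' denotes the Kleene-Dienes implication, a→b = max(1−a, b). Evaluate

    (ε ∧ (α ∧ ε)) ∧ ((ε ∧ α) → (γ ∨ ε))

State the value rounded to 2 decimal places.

α ∧ ε = min(a, b) on (0.89, 0.07) = 0.07
ε ∧ (α ∧ ε) = min(a, b) on (0.07, 0.07) = 0.07
ε ∧ α = min(a, b) on (0.07, 0.89) = 0.07
γ ∨ ε = max(a, b) on (0.72, 0.07) = 0.72
(ε ∧ α) → (γ ∨ ε)  [Kleene-Dienes: max(1−a, b)] with a=0.07, b=0.72 → 0.93
(ε ∧ (α ∧ ε)) ∧ ((ε ∧ α) → (γ ∨ ε)) = min(a, b) on (0.07, 0.93) = 0.07

0.07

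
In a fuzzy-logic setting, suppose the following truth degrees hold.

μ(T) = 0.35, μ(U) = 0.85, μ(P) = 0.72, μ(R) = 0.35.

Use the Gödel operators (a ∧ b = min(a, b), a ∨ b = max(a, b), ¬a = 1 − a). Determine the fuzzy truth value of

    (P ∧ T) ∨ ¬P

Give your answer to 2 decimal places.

P ∧ T = min(a, b) on (0.72, 0.35) = 0.35
¬P = 1 − 0.72 = 0.28
(P ∧ T) ∨ ¬P = max(a, b) on (0.35, 0.28) = 0.35

0.35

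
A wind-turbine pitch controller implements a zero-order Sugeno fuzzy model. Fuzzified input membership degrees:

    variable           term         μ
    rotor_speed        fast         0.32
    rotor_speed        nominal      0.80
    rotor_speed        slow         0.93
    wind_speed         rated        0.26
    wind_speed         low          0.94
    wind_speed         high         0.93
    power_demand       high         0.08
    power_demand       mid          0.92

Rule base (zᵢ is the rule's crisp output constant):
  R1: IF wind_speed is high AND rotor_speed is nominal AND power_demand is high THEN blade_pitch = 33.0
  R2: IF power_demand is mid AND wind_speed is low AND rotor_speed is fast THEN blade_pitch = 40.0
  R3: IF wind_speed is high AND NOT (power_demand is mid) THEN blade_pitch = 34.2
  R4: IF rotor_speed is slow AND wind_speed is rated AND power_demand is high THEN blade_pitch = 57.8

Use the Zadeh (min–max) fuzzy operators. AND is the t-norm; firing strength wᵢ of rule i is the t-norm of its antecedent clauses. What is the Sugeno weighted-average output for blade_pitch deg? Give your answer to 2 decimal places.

R1 (z=33.0): high=0.93, nominal=0.80, high=0.08; AND[min(a, b)] → w = 0.08
R2 (z=40.0): mid=0.92, low=0.94, fast=0.32; AND[min(a, b)] → w = 0.32
R3 (z=34.2): high=0.93, ¬mid=1−0.92=0.08; AND[min(a, b)] → w = 0.08
R4 (z=57.8): slow=0.93, rated=0.26, high=0.08; AND[min(a, b)] → w = 0.08
Weighted average = (0.08·33.0 + 0.32·40.0 + 0.08·34.2 + 0.08·57.8) / (0.08 + 0.32 + 0.08 + 0.08)
  = 22.8000 / 0.5600 = 40.71

40.71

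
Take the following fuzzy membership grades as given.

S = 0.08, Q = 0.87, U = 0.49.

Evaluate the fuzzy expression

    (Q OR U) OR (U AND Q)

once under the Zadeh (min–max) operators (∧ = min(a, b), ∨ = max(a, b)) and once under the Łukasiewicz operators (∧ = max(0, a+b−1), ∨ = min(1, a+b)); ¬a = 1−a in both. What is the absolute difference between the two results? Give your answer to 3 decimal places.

0.130

Under Zadeh (min–max):
  Q OR U = max(a, b) on (0.87, 0.49) = 0.87
  U AND Q = min(a, b) on (0.49, 0.87) = 0.49
  (Q OR U) OR (U AND Q) = max(a, b) on (0.87, 0.49) = 0.87
  → value = 0.8700
Under Łukasiewicz:
  Q OR U = min(1, a+b) on (0.87, 0.49) = 1.00
  U AND Q = max(0, a+b−1) on (0.49, 0.87) = 0.36
  (Q OR U) OR (U AND Q) = min(1, a+b) on (1.00, 0.36) = 1.00
  → value = 1.0000
|0.8700 − 1.0000| = 0.130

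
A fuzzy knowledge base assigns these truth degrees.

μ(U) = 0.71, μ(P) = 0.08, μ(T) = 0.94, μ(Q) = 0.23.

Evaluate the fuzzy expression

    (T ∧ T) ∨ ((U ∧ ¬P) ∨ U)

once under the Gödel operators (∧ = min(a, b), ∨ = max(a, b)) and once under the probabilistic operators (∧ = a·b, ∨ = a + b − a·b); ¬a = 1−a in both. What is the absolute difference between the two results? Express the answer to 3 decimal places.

0.048

Under Gödel:
  T ∧ T = min(a, b) on (0.94, 0.94) = 0.94
  ¬P = 1 − 0.08 = 0.92
  U ∧ ¬P = min(a, b) on (0.71, 0.92) = 0.71
  (U ∧ ¬P) ∨ U = max(a, b) on (0.71, 0.71) = 0.71
  (T ∧ T) ∨ ((U ∧ ¬P) ∨ U) = max(a, b) on (0.94, 0.71) = 0.94
  → value = 0.9400
Under probabilistic:
  T ∧ T = a·b on (0.9400, 0.9400) = 0.8836
  ¬P = 1 − 0.0800 = 0.9200
  U ∧ ¬P = a·b on (0.7100, 0.9200) = 0.6532
  (U ∧ ¬P) ∨ U = a + b − a·b on (0.6532, 0.7100) = 0.8994
  (T ∧ T) ∨ ((U ∧ ¬P) ∨ U) = a + b − a·b on (0.8836, 0.8994) = 0.9883
  → value = 0.9883
|0.9400 − 0.9883| = 0.048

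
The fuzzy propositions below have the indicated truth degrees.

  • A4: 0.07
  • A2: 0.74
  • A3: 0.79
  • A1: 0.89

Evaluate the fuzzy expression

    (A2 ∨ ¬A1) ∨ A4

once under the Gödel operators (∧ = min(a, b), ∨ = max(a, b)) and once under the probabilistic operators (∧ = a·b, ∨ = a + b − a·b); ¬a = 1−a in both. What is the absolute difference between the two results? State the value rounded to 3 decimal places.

Under Gödel:
  ¬A1 = 1 − 0.89 = 0.11
  A2 ∨ ¬A1 = max(a, b) on (0.74, 0.11) = 0.74
  (A2 ∨ ¬A1) ∨ A4 = max(a, b) on (0.74, 0.07) = 0.74
  → value = 0.7400
Under probabilistic:
  ¬A1 = 1 − 0.8900 = 0.1100
  A2 ∨ ¬A1 = a + b − a·b on (0.7400, 0.1100) = 0.7686
  (A2 ∨ ¬A1) ∨ A4 = a + b − a·b on (0.7686, 0.0700) = 0.7848
  → value = 0.7848
|0.7400 − 0.7848| = 0.045

0.045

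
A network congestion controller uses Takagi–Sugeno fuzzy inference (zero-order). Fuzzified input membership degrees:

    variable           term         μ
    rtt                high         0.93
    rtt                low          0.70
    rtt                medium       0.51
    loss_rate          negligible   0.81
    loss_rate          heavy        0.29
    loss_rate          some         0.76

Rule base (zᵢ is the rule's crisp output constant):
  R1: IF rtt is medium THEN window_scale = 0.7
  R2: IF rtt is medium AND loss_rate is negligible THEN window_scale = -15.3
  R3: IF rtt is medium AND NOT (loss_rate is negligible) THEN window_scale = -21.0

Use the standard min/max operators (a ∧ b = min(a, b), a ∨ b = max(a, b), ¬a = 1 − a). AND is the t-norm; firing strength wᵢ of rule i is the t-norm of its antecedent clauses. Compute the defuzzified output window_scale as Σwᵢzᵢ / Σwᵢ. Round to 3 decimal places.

-9.451

R1 (z=0.7): medium=0.51 → w = 0.51
R2 (z=-15.3): medium=0.51, negligible=0.81; AND[min(a, b)] → w = 0.51
R3 (z=-21.0): medium=0.51, ¬negligible=1−0.81=0.19; AND[min(a, b)] → w = 0.19
Weighted average = (0.51·0.7 + 0.51·-15.3 + 0.19·-21.0) / (0.51 + 0.51 + 0.19)
  = -11.4360 / 1.2100 = -9.451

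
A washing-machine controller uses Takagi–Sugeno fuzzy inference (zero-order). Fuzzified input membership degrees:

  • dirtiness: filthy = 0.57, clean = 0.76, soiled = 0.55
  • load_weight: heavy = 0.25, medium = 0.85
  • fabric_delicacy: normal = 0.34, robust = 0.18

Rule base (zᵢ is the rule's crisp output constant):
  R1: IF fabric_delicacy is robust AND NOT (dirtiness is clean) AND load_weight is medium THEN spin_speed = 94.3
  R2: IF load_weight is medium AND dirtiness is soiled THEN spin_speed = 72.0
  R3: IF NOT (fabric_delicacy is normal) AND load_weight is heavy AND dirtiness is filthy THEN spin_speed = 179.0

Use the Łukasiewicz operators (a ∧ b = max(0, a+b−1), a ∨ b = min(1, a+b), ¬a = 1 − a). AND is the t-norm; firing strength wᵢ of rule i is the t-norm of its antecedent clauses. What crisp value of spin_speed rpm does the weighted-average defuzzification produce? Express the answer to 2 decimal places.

72.00

R1 (z=94.3): robust=0.18, ¬clean=1−0.76=0.24, medium=0.85; AND[max(0, a+b−1)] → w = 0.00
R2 (z=72.0): medium=0.85, soiled=0.55; AND[max(0, a+b−1)] → w = 0.40
R3 (z=179.0): ¬normal=1−0.34=0.66, heavy=0.25, filthy=0.57; AND[max(0, a+b−1)] → w = 0.00
Weighted average = (0.00·94.3 + 0.40·72.0 + 0.00·179.0) / (0.00 + 0.40 + 0.00)
  = 28.8000 / 0.4000 = 72.00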